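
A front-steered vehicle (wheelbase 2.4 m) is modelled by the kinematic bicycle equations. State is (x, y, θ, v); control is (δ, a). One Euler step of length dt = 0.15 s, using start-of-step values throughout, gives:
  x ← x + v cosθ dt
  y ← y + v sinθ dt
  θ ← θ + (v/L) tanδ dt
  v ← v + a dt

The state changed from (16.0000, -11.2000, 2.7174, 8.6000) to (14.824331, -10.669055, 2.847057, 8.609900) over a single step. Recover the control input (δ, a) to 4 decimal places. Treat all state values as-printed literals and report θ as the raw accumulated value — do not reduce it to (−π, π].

δ = 0.2367, a = 0.0660

a = (v'−v)/dt = (0.009900)/0.15 = 0.0660
Δθ = θ'−θ = 0.129657;  (v·dt/L) = 8.6000·0.15/2.4 = 0.537500
tan δ = Δθ·L/(v·dt) = 0.241222  →  δ = 0.2367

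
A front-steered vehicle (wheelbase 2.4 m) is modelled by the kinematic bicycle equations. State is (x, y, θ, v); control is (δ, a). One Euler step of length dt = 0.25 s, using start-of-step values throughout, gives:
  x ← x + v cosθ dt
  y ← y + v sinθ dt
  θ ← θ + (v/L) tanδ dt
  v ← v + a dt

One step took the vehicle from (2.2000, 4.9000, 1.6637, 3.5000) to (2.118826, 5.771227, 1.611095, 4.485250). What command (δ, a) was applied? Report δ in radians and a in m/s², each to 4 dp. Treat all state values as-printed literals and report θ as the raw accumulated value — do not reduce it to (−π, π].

a = (v'−v)/dt = (0.985250)/0.25 = 3.9410
Δθ = θ'−θ = -0.052605;  (v·dt/L) = 3.5000·0.25/2.4 = 0.364583
tan δ = Δθ·L/(v·dt) = -0.144288  →  δ = -0.1433

δ = -0.1433, a = 3.9410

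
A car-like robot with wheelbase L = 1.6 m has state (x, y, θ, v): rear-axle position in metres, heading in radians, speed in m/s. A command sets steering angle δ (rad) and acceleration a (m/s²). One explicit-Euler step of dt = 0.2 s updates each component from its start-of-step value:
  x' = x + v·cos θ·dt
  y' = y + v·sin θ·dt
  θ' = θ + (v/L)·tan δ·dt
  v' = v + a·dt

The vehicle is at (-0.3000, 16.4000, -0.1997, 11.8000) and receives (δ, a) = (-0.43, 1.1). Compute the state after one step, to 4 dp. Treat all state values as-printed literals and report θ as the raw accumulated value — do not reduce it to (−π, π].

(2.0131, 15.9318, -0.8762, 12.0200)

x' = -0.3000 + 11.8000·cos(-0.1997)·0.2 = 2.0131
y' = 16.4000 + 11.8000·sin(-0.1997)·0.2 = 15.9318
θ' = -0.1997 + (11.8000/1.6)·tan(-0.43)·0.2 = -0.8762
v' = 11.8000 + 1.1000·0.2 = 12.0200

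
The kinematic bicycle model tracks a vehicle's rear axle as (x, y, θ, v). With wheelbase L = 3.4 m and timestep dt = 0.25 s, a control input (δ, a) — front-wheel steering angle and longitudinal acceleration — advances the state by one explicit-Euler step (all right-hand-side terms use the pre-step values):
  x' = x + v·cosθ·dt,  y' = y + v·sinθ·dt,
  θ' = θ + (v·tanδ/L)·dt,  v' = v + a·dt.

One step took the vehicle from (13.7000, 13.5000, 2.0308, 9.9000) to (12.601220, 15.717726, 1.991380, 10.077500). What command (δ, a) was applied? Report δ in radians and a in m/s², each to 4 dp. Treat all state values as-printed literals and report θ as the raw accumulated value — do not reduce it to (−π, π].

δ = -0.0541, a = 0.7100

a = (v'−v)/dt = (0.177500)/0.25 = 0.7100
Δθ = θ'−θ = -0.039420;  (v·dt/L) = 9.9000·0.25/3.4 = 0.727941
tan δ = Δθ·L/(v·dt) = -0.054153  →  δ = -0.0541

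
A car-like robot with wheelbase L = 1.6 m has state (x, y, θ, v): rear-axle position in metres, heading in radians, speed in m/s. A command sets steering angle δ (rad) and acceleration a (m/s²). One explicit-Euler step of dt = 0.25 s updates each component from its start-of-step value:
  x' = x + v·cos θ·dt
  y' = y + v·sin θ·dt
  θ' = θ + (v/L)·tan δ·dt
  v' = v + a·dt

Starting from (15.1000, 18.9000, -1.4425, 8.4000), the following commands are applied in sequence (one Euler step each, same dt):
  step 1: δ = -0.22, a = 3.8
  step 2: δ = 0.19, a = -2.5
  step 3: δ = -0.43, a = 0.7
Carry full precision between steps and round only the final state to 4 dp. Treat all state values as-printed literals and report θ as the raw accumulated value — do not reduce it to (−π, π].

after step 1 (δ=-0.22, a=3.8): (15.368684, 16.817259, -1.736000, 9.350000)
after step 2 (δ=0.19, a=-2.5): (14.984273, 14.511585, -1.455033, 8.725000)
after step 3 (δ=-0.43, a=0.7): (15.236218, 12.344934, -2.080263, 8.900000)

(15.2362, 12.3449, -2.0803, 8.9000)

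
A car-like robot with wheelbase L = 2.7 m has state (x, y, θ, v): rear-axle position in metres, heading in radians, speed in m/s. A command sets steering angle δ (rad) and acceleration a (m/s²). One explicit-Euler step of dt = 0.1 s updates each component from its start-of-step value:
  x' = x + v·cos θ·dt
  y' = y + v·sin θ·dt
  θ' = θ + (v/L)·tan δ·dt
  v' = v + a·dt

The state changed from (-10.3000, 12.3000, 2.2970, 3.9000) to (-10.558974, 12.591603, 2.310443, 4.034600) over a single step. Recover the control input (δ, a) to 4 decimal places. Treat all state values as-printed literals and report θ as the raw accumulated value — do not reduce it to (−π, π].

a = (v'−v)/dt = (0.134600)/0.1 = 1.3460
Δθ = θ'−θ = 0.013443;  (v·dt/L) = 3.9000·0.1/2.7 = 0.144444
tan δ = Δθ·L/(v·dt) = 0.093067  →  δ = 0.0928

δ = 0.0928, a = 1.3460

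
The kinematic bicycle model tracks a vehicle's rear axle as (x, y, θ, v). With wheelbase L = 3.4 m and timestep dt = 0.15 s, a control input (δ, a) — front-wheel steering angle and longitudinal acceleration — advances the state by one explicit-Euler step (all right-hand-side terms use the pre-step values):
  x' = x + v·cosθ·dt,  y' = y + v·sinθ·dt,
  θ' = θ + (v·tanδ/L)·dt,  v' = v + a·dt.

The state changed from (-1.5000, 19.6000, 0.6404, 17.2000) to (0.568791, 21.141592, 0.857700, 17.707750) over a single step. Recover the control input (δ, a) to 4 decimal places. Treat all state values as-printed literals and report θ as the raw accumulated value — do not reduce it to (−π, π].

a = (v'−v)/dt = (0.507750)/0.15 = 3.3850
Δθ = θ'−θ = 0.217300;  (v·dt/L) = 17.2000·0.15/3.4 = 0.758824
tan δ = Δθ·L/(v·dt) = 0.286364  →  δ = 0.2789

δ = 0.2789, a = 3.3850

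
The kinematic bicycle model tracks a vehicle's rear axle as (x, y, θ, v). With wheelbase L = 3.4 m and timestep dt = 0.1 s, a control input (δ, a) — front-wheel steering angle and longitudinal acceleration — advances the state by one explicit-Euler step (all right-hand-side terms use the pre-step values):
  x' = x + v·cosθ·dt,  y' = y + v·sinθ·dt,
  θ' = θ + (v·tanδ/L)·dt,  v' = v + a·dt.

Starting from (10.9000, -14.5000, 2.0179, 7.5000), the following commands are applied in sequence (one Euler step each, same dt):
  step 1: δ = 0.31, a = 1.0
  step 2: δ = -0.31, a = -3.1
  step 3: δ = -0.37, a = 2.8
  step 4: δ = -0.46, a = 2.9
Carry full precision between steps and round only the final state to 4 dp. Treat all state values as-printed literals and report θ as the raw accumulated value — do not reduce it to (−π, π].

(9.6162, -11.7980, 1.8235, 7.8600)

after step 1 (δ=0.31, a=1.0): (10.575733, -13.823723, 2.088560, 7.600000)
after step 2 (δ=-0.31, a=-3.1): (10.199580, -13.163337, 2.016958, 7.290000)
after step 3 (δ=-0.37, a=2.8): (9.885012, -12.505699, 1.933795, 7.570000)
after step 4 (δ=-0.46, a=2.9): (9.616217, -11.798028, 1.823485, 7.860000)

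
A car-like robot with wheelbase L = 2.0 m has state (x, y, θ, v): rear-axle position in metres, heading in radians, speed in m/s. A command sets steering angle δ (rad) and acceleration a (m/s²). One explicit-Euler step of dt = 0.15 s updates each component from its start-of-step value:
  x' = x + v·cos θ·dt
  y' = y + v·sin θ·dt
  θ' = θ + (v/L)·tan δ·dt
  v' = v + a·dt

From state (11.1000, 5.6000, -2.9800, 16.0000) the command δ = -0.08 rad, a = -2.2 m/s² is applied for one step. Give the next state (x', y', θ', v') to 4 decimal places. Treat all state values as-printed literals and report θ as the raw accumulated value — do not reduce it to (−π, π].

(8.7313, 5.2139, -3.0762, 15.6700)

x' = 11.1000 + 16.0000·cos(-2.9800)·0.15 = 8.7313
y' = 5.6000 + 16.0000·sin(-2.9800)·0.15 = 5.2139
θ' = -2.9800 + (16.0000/2.0)·tan(-0.08)·0.15 = -3.0762
v' = 16.0000 − 2.2000·0.15 = 15.6700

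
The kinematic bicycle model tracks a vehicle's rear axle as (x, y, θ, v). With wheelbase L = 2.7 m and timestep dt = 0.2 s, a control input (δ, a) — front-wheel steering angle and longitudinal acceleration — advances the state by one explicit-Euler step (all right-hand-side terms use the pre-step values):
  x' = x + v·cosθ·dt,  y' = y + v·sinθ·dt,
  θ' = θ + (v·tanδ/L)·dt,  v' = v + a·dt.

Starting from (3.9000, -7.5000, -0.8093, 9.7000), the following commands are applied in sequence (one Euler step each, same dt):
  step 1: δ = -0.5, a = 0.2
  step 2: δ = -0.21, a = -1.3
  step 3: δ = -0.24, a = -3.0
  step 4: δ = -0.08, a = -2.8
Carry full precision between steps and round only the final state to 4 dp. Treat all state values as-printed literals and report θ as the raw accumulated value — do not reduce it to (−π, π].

(6.4230, -14.3477, -1.5802, 8.3200)

after step 1 (δ=-0.5, a=0.2): (5.238610, -8.904180, -1.201828, 9.740000)
after step 2 (δ=-0.21, a=-1.3): (5.941162, -10.721080, -1.355607, 9.480000)
after step 3 (δ=-0.24, a=-3.0): (6.346020, -12.573351, -1.527452, 8.880000)
after step 4 (δ=-0.08, a=-2.8): (6.422975, -14.347683, -1.580187, 8.320000)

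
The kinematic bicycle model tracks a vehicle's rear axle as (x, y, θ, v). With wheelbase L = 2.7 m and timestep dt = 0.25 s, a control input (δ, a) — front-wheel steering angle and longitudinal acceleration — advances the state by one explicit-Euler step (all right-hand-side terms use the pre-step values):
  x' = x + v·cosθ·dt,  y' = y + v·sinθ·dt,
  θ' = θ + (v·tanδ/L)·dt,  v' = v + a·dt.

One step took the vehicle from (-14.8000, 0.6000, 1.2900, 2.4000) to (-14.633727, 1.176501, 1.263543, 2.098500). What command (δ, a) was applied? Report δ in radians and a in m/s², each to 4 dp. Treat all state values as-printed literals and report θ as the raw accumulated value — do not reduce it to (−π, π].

a = (v'−v)/dt = (-0.301500)/0.25 = -1.2060
Δθ = θ'−θ = -0.026457;  (v·dt/L) = 2.4000·0.25/2.7 = 0.222222
tan δ = Δθ·L/(v·dt) = -0.119056  →  δ = -0.1185

δ = -0.1185, a = -1.2060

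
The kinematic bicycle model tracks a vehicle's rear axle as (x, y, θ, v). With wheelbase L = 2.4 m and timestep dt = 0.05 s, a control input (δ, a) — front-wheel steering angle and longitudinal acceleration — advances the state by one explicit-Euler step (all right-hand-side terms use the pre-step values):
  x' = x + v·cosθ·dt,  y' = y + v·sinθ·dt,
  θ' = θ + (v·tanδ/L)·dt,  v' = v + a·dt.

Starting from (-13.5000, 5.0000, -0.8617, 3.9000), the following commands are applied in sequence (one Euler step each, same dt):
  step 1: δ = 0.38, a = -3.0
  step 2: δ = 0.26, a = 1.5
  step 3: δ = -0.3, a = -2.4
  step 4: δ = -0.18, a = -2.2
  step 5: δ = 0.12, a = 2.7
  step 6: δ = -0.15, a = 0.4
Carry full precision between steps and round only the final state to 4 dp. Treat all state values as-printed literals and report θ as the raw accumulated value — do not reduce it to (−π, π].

after step 1 (δ=0.38, a=-3.0): (-13.373026, 4.852005, -0.829248, 3.750000)
after step 2 (δ=0.26, a=1.5): (-13.246383, 4.713738, -0.808465, 3.825000)
after step 3 (δ=-0.3, a=-2.4): (-13.114304, 4.575420, -0.833115, 3.705000)
after step 4 (δ=-0.18, a=-2.2): (-12.989709, 4.438330, -0.847161, 3.595000)
after step 5 (δ=0.12, a=2.7): (-12.870695, 4.303625, -0.838130, 3.730000)
after step 6 (δ=-0.15, a=0.4): (-12.745953, 4.164982, -0.849874, 3.750000)

(-12.7460, 4.1650, -0.8499, 3.7500)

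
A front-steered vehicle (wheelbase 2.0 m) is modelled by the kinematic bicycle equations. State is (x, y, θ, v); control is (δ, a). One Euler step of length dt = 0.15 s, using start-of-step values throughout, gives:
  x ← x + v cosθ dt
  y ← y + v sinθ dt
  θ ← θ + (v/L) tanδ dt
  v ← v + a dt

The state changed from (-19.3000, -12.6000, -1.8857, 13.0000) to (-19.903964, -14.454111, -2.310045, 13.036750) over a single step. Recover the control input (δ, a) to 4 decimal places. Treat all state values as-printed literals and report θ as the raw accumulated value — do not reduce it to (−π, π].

a = (v'−v)/dt = (0.036750)/0.15 = 0.2450
Δθ = θ'−θ = -0.424345;  (v·dt/L) = 13.0000·0.15/2.0 = 0.975000
tan δ = Δθ·L/(v·dt) = -0.435226  →  δ = -0.4105

δ = -0.4105, a = 0.2450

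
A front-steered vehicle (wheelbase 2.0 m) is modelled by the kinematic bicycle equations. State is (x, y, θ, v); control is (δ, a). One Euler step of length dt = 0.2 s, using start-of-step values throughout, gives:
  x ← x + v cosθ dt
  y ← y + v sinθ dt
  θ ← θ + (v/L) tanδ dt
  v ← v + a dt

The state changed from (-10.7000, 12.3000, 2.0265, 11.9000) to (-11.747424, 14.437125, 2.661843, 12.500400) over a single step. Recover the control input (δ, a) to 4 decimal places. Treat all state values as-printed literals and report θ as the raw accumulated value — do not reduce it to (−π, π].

δ = 0.4904, a = 3.0020

a = (v'−v)/dt = (0.600400)/0.2 = 3.0020
Δθ = θ'−θ = 0.635343;  (v·dt/L) = 11.9000·0.2/2.0 = 1.190000
tan δ = Δθ·L/(v·dt) = 0.533902  →  δ = 0.4904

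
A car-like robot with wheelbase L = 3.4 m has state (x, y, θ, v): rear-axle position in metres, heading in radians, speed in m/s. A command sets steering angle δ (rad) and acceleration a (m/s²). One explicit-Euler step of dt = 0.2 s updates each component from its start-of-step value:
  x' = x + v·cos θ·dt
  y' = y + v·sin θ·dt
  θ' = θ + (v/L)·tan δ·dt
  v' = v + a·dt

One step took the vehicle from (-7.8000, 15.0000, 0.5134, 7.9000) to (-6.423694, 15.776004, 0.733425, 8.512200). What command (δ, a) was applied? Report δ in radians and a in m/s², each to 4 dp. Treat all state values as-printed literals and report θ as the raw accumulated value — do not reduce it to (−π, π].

a = (v'−v)/dt = (0.612200)/0.2 = 3.0610
Δθ = θ'−θ = 0.220025;  (v·dt/L) = 7.9000·0.2/3.4 = 0.464706
tan δ = Δθ·L/(v·dt) = 0.473472  →  δ = 0.4422

δ = 0.4422, a = 3.0610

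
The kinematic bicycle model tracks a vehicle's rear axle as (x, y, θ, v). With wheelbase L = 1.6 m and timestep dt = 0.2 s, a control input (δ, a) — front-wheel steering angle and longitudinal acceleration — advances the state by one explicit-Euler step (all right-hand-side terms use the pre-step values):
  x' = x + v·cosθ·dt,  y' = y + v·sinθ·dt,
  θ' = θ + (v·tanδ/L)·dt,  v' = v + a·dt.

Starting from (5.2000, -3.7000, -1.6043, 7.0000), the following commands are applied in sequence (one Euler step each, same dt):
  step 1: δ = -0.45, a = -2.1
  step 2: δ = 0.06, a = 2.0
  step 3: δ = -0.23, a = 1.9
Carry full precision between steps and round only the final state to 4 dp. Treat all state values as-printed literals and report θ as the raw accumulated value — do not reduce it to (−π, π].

after step 1 (δ=-0.45, a=-2.1): (5.153104, -5.099214, -2.026973, 6.580000)
after step 2 (δ=0.06, a=2.0): (4.573380, -6.280644, -1.977564, 6.980000)
after step 3 (δ=-0.23, a=1.9): (4.021063, -7.562737, -2.181854, 7.360000)

(4.0211, -7.5627, -2.1819, 7.3600)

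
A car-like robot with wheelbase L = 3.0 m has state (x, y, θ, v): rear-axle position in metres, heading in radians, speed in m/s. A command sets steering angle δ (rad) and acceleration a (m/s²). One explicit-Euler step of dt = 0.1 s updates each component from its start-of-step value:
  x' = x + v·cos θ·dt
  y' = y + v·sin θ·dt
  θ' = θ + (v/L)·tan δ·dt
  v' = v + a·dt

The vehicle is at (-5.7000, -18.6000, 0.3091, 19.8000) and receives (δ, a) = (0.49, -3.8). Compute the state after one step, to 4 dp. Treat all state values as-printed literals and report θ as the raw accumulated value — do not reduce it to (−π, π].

(-3.8138, -17.9977, 0.6611, 19.4200)

x' = -5.7000 + 19.8000·cos(0.3091)·0.1 = -3.8138
y' = -18.6000 + 19.8000·sin(0.3091)·0.1 = -17.9977
θ' = 0.3091 + (19.8000/3.0)·tan(0.49)·0.1 = 0.6611
v' = 19.8000 − 3.8000·0.1 = 19.4200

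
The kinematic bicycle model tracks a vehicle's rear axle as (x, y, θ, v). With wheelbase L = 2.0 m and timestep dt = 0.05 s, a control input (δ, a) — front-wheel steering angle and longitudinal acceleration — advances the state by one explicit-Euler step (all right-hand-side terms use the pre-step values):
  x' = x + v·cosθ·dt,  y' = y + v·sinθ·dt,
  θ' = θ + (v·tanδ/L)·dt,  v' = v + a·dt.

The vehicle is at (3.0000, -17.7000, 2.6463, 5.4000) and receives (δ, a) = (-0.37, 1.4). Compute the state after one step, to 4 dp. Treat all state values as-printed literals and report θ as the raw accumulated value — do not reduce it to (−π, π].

x' = 3.0000 + 5.4000·cos(2.6463)·0.05 = 2.7624
y' = -17.7000 + 5.4000·sin(2.6463)·0.05 = -17.5717
θ' = 2.6463 + (5.4000/2.0)·tan(-0.37)·0.05 = 2.5939
v' = 5.4000 + 1.4000·0.05 = 5.4700

(2.7624, -17.5717, 2.5939, 5.4700)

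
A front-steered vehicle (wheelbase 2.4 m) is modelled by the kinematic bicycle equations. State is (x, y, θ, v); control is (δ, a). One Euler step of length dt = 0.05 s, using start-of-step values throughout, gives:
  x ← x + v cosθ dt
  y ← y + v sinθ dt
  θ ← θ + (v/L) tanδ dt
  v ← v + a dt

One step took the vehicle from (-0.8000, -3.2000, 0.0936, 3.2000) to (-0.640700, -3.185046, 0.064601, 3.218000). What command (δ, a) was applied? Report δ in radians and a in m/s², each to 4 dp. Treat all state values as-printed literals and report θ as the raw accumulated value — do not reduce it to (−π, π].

δ = -0.4103, a = 0.3600

a = (v'−v)/dt = (0.018000)/0.05 = 0.3600
Δθ = θ'−θ = -0.028999;  (v·dt/L) = 3.2000·0.05/2.4 = 0.066667
tan δ = Δθ·L/(v·dt) = -0.434985  →  δ = -0.4103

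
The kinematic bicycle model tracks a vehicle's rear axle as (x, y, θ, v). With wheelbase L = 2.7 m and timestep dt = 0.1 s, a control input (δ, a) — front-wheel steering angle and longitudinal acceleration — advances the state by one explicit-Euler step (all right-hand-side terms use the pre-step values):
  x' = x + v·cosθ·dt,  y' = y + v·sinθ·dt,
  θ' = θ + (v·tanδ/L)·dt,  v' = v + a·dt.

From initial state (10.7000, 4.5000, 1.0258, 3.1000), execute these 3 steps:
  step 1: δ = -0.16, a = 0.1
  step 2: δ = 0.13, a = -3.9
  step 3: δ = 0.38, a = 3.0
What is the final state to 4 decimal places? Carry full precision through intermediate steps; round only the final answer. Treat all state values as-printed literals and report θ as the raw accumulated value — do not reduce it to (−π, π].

after step 1 (δ=-0.16, a=0.1): (10.860709, 4.765090, 1.007271, 3.110000)
after step 2 (δ=0.13, a=-3.9): (11.026835, 5.028002, 1.022330, 2.720000)
after step 3 (δ=0.38, a=3.0): (11.168650, 5.260107, 1.062567, 3.020000)

(11.1687, 5.2601, 1.0626, 3.0200)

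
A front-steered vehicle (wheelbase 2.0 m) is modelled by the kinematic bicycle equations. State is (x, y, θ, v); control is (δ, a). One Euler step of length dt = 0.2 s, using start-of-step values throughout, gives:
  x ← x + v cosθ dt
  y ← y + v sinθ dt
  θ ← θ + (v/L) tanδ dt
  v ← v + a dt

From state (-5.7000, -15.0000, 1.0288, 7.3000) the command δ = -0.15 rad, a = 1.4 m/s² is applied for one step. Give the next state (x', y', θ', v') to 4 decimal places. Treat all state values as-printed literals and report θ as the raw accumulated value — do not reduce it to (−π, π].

(-4.9469, -13.7492, 0.9185, 7.5800)

x' = -5.7000 + 7.3000·cos(1.0288)·0.2 = -4.9469
y' = -15.0000 + 7.3000·sin(1.0288)·0.2 = -13.7492
θ' = 1.0288 + (7.3000/2.0)·tan(-0.15)·0.2 = 0.9185
v' = 7.3000 + 1.4000·0.2 = 7.5800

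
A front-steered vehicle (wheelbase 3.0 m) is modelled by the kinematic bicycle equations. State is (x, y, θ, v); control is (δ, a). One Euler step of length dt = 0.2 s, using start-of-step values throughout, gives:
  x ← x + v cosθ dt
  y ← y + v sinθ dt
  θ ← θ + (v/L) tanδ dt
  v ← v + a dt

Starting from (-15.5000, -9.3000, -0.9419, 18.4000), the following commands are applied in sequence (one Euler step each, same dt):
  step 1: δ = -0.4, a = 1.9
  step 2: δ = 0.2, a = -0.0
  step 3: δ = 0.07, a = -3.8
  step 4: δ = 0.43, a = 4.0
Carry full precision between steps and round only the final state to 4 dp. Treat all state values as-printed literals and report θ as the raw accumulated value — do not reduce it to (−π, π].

(-10.0109, -22.7613, -0.5680, 18.8200)

after step 1 (δ=-0.4, a=1.9): (-13.335230, -12.275932, -1.460526, 18.780000)
after step 2 (δ=0.2, a=-0.0): (-12.921895, -16.009120, -1.206733, 18.780000)
after step 3 (δ=0.07, a=-3.8): (-11.584482, -19.518944, -1.118950, 18.020000)
after step 4 (δ=0.43, a=4.0): (-10.010877, -22.761255, -0.567993, 18.820000)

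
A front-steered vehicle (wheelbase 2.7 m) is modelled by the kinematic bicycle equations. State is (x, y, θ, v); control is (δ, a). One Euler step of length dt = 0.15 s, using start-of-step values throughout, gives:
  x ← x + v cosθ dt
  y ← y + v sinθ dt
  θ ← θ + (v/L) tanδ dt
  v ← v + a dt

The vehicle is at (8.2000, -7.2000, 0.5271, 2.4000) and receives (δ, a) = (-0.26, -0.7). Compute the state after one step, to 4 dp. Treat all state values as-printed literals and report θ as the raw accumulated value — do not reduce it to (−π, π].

x' = 8.2000 + 2.4000·cos(0.5271)·0.15 = 8.5111
y' = -7.2000 + 2.4000·sin(0.5271)·0.15 = -7.0189
θ' = 0.5271 + (2.4000/2.7)·tan(-0.26)·0.15 = 0.4916
v' = 2.4000 − 0.7000·0.15 = 2.2950

(8.5111, -7.0189, 0.4916, 2.2950)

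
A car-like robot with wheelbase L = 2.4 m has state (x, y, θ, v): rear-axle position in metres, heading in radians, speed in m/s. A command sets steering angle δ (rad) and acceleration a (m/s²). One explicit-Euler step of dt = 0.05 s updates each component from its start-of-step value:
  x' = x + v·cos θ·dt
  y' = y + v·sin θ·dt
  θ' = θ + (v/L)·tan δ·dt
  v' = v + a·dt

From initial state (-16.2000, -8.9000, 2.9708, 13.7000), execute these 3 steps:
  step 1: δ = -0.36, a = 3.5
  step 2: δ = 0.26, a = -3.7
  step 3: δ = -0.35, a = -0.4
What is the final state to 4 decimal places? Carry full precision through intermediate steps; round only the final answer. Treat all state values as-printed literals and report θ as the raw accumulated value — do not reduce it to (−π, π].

after step 1 (δ=-0.36, a=3.5): (-16.875033, -8.783575, 2.863368, 13.875000)
after step 2 (δ=0.26, a=-3.7): (-17.542105, -8.593037, 2.940265, 13.690000)
after step 3 (δ=-0.35, a=-0.4): (-18.212780, -8.456158, 2.836156, 13.670000)

(-18.2128, -8.4562, 2.8362, 13.6700)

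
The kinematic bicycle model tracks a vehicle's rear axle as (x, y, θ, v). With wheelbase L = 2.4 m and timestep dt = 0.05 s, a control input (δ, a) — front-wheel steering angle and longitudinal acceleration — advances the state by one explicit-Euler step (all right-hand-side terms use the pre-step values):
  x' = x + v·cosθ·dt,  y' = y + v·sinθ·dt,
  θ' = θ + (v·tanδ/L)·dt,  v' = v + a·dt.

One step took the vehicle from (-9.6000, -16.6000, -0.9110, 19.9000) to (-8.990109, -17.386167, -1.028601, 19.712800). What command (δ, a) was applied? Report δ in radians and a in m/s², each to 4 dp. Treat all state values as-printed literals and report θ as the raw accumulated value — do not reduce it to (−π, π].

δ = -0.2764, a = -3.7440

a = (v'−v)/dt = (-0.187200)/0.05 = -3.7440
Δθ = θ'−θ = -0.117601;  (v·dt/L) = 19.9000·0.05/2.4 = 0.414583
tan δ = Δθ·L/(v·dt) = -0.283661  →  δ = -0.2764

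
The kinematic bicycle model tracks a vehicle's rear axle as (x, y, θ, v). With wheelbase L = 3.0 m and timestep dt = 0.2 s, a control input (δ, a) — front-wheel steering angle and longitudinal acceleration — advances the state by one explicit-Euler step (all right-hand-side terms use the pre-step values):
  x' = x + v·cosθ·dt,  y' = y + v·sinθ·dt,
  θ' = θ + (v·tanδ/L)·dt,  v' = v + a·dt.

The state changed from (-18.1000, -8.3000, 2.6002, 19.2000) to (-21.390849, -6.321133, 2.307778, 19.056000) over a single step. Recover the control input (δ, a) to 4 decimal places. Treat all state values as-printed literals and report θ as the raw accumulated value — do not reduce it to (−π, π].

a = (v'−v)/dt = (-0.144000)/0.2 = -0.7200
Δθ = θ'−θ = -0.292422;  (v·dt/L) = 19.2000·0.2/3.0 = 1.280000
tan δ = Δθ·L/(v·dt) = -0.228455  →  δ = -0.2246

δ = -0.2246, a = -0.7200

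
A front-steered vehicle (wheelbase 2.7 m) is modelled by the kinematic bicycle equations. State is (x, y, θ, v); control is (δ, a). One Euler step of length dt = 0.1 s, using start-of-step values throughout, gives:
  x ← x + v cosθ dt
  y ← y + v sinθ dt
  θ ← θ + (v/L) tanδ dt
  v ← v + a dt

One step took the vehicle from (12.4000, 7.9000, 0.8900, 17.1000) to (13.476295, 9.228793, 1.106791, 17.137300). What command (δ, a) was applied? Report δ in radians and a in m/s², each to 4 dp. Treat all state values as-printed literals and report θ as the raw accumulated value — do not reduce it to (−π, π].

a = (v'−v)/dt = (0.037300)/0.1 = 0.3730
Δθ = θ'−θ = 0.216791;  (v·dt/L) = 17.1000·0.1/2.7 = 0.633333
tan δ = Δθ·L/(v·dt) = 0.342302  →  δ = 0.3298

δ = 0.3298, a = 0.3730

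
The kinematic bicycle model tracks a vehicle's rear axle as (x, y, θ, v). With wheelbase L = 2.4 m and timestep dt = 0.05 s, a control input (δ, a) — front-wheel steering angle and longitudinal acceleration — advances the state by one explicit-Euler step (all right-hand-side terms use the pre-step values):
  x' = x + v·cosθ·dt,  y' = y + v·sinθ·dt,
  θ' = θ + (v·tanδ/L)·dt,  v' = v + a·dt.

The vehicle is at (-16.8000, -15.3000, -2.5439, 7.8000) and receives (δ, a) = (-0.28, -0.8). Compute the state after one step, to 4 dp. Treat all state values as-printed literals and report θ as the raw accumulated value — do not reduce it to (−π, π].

x' = -16.8000 + 7.8000·cos(-2.5439)·0.05 = -17.1224
y' = -15.3000 + 7.8000·sin(-2.5439)·0.05 = -15.5195
θ' = -2.5439 + (7.8000/2.4)·tan(-0.28)·0.05 = -2.5906
v' = 7.8000 − 0.8000·0.05 = 7.7600

(-17.1224, -15.5195, -2.5906, 7.7600)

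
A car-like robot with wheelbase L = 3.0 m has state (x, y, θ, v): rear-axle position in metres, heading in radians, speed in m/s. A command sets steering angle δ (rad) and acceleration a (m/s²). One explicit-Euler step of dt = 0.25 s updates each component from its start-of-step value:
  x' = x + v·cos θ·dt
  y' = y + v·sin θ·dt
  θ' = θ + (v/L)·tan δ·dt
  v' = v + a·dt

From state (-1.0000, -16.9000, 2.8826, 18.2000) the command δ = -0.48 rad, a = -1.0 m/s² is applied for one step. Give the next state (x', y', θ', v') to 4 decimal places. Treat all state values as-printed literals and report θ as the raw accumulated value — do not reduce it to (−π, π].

(-5.3983, -15.7347, 2.0930, 17.9500)

x' = -1.0000 + 18.2000·cos(2.8826)·0.25 = -5.3983
y' = -16.9000 + 18.2000·sin(2.8826)·0.25 = -15.7347
θ' = 2.8826 + (18.2000/3.0)·tan(-0.48)·0.25 = 2.0930
v' = 18.2000 − 1.0000·0.25 = 17.9500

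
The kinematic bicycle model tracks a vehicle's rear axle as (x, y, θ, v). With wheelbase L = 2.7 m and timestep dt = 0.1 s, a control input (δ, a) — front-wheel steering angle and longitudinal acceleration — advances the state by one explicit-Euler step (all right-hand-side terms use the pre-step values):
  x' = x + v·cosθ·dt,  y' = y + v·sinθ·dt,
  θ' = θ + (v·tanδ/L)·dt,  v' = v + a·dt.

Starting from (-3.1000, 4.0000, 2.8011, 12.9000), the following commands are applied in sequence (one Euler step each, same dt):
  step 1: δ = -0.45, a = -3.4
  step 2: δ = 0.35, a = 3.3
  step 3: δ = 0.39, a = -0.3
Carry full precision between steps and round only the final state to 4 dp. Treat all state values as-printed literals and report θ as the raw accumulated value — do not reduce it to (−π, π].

after step 1 (δ=-0.45, a=-3.4): (-4.315941, 4.430797, 2.570307, 12.560000)
after step 2 (δ=0.35, a=3.3): (-5.372497, 5.109934, 2.740113, 12.890000)
after step 3 (δ=0.39, a=-0.3): (-6.559000, 5.613651, 2.936354, 12.860000)

(-6.5590, 5.6137, 2.9364, 12.8600)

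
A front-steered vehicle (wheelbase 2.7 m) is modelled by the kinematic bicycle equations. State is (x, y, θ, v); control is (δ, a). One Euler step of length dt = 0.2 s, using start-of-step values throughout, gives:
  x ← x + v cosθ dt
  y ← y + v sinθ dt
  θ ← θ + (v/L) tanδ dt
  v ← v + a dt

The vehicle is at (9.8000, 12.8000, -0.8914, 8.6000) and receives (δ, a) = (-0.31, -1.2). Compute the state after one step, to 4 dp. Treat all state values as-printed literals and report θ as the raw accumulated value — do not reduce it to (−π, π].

(10.8807, 11.4619, -1.0955, 8.3600)

x' = 9.8000 + 8.6000·cos(-0.8914)·0.2 = 10.8807
y' = 12.8000 + 8.6000·sin(-0.8914)·0.2 = 11.4619
θ' = -0.8914 + (8.6000/2.7)·tan(-0.31)·0.2 = -1.0955
v' = 8.6000 − 1.2000·0.2 = 8.3600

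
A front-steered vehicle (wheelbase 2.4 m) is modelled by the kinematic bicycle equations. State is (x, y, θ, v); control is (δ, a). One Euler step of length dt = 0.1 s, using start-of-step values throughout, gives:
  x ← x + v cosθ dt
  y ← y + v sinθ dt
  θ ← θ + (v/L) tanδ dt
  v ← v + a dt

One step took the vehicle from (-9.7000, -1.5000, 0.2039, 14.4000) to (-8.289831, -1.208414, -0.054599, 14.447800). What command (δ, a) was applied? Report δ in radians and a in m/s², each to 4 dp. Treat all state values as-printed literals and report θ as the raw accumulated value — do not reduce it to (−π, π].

a = (v'−v)/dt = (0.047800)/0.1 = 0.4780
Δθ = θ'−θ = -0.258499;  (v·dt/L) = 14.4000·0.1/2.4 = 0.600000
tan δ = Δθ·L/(v·dt) = -0.430832  →  δ = -0.4068

δ = -0.4068, a = 0.4780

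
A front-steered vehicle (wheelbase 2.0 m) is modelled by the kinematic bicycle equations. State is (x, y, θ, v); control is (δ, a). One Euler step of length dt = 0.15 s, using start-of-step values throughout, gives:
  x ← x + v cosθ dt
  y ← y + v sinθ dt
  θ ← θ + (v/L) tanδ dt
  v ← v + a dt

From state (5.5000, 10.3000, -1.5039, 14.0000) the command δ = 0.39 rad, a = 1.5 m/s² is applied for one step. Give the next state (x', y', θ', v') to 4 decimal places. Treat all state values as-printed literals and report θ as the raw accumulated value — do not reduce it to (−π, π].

(5.6404, 8.2047, -1.0723, 14.2250)

x' = 5.5000 + 14.0000·cos(-1.5039)·0.15 = 5.6404
y' = 10.3000 + 14.0000·sin(-1.5039)·0.15 = 8.2047
θ' = -1.5039 + (14.0000/2.0)·tan(0.39)·0.15 = -1.0723
v' = 14.0000 + 1.5000·0.15 = 14.2250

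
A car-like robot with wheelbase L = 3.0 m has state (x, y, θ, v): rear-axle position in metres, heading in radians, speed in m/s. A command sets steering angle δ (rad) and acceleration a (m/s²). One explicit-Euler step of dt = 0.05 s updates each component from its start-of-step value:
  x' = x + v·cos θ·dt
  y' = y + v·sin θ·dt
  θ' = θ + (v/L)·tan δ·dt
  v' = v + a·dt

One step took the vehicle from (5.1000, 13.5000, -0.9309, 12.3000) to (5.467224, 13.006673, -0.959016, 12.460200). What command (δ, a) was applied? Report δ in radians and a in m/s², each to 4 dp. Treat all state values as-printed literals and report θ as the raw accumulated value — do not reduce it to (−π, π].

δ = -0.1363, a = 3.2040

a = (v'−v)/dt = (0.160200)/0.05 = 3.2040
Δθ = θ'−θ = -0.028116;  (v·dt/L) = 12.3000·0.05/3.0 = 0.205000
tan δ = Δθ·L/(v·dt) = -0.137151  →  δ = -0.1363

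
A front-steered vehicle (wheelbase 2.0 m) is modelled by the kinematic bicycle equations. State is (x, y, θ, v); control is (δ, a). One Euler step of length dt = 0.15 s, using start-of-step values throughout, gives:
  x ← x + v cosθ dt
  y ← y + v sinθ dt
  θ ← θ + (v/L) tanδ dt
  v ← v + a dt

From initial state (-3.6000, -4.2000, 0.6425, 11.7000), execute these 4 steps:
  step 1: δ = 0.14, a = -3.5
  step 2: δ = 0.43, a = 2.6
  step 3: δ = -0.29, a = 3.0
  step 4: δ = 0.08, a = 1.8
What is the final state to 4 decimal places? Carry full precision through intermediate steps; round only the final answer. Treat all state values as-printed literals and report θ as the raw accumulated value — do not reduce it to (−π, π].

(0.8527, 1.0001, 0.9639, 12.2850)

after step 1 (δ=0.14, a=-3.5): (-2.194947, -3.148406, 0.766159, 11.175000)
after step 2 (δ=0.43, a=2.6): (-0.987076, -1.986140, 1.150541, 11.565000)
after step 3 (δ=-0.29, a=3.0): (-0.279308, -0.402340, 0.891705, 12.015000)
after step 4 (δ=0.08, a=1.8): (0.852660, 1.000069, 0.963949, 12.285000)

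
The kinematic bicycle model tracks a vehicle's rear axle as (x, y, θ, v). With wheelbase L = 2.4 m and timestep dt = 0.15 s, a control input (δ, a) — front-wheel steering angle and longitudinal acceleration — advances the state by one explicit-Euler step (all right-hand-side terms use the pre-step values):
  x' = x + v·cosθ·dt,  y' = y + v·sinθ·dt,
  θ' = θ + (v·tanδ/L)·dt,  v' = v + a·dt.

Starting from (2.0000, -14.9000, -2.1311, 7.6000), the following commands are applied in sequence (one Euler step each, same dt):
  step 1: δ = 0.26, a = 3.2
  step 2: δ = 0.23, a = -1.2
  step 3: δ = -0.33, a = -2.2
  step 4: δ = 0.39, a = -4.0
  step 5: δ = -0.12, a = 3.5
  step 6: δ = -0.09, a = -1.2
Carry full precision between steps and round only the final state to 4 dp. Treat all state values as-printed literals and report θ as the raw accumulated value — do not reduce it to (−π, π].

(-0.6898, -21.1570, -1.9559, 7.3150)

after step 1 (δ=0.26, a=3.2): (1.394154, -15.865687, -2.004740, 8.080000)
after step 2 (δ=0.23, a=-1.2): (0.884567, -16.965352, -1.886497, 7.900000)
after step 3 (δ=-0.33, a=-2.2): (0.516644, -18.091788, -2.055619, 7.570000)
after step 4 (δ=0.39, a=-4.0): (-0.012557, -19.096431, -1.861139, 6.970000)
after step 5 (δ=-0.12, a=3.5): (-0.311863, -20.098172, -1.913666, 7.495000)
after step 6 (δ=-0.09, a=-1.2): (-0.689826, -21.156984, -1.955940, 7.315000)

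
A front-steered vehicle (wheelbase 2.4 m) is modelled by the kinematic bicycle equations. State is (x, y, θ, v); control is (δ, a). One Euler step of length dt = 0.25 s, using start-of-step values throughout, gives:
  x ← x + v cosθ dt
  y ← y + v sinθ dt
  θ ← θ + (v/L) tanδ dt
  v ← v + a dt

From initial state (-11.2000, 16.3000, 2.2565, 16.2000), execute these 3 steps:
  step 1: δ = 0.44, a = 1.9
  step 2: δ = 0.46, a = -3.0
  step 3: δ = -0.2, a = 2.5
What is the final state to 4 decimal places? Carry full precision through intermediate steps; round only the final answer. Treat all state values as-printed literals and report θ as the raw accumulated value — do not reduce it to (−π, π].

(-20.7745, 17.0407, 3.5753, 16.5500)

after step 1 (δ=0.44, a=1.9): (-13.764532, 19.434593, 3.050942, 16.675000)
after step 2 (δ=0.46, a=-3.0): (-17.916165, 19.811975, 3.911526, 15.925000)
after step 3 (δ=-0.2, a=2.5): (-20.774531, 17.040676, 3.575260, 16.550000)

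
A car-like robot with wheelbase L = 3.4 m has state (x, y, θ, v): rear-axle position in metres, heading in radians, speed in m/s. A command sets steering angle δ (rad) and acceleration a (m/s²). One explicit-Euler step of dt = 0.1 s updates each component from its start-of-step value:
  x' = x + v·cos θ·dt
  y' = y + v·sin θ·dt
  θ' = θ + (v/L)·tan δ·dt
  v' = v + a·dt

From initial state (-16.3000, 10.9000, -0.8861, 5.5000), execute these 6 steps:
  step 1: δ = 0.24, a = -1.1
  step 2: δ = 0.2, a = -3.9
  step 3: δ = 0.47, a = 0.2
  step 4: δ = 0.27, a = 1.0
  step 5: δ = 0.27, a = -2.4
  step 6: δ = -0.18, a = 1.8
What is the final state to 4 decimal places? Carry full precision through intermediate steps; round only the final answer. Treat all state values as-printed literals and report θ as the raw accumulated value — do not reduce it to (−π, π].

after step 1 (δ=0.24, a=-1.1): (-15.952159, 10.473964, -0.846513, 5.390000)
after step 2 (δ=0.2, a=-3.9): (-15.595019, 10.070266, -0.814378, 5.000000)
after step 3 (δ=0.47, a=0.2): (-15.251858, 9.706617, -0.739677, 5.020000)
after step 4 (δ=0.27, a=1.0): (-14.881038, 9.368244, -0.698815, 5.120000)
after step 5 (δ=0.27, a=-2.4): (-14.489048, 9.038869, -0.657138, 4.880000)
after step 6 (δ=-0.18, a=1.8): (-14.102677, 8.740773, -0.683256, 5.060000)

(-14.1027, 8.7408, -0.6833, 5.0600)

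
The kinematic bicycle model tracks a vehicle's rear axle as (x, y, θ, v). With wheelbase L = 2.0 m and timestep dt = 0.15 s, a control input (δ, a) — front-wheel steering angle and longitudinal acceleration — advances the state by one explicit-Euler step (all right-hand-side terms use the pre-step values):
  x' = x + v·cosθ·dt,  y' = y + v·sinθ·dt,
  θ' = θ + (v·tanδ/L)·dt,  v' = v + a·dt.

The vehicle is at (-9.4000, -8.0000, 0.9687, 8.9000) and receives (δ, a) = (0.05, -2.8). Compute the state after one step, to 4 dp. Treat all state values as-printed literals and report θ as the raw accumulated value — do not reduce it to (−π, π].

x' = -9.4000 + 8.9000·cos(0.9687)·0.15 = -8.6439
y' = -8.0000 + 8.9000·sin(0.9687)·0.15 = -6.8998
θ' = 0.9687 + (8.9000/2.0)·tan(0.05)·0.15 = 1.0021
v' = 8.9000 − 2.8000·0.15 = 8.4800

(-8.6439, -6.8998, 1.0021, 8.4800)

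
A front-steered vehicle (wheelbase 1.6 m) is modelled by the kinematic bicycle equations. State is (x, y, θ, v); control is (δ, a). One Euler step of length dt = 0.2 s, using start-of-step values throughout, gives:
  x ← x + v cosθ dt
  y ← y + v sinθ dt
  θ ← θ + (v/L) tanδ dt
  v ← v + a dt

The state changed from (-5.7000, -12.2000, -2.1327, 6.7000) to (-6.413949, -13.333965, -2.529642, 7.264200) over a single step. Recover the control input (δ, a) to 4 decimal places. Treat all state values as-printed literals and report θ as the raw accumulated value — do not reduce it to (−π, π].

a = (v'−v)/dt = (0.564200)/0.2 = 2.8210
Δθ = θ'−θ = -0.396942;  (v·dt/L) = 6.7000·0.2/1.6 = 0.837500
tan δ = Δθ·L/(v·dt) = -0.473961  →  δ = -0.4426

δ = -0.4426, a = 2.8210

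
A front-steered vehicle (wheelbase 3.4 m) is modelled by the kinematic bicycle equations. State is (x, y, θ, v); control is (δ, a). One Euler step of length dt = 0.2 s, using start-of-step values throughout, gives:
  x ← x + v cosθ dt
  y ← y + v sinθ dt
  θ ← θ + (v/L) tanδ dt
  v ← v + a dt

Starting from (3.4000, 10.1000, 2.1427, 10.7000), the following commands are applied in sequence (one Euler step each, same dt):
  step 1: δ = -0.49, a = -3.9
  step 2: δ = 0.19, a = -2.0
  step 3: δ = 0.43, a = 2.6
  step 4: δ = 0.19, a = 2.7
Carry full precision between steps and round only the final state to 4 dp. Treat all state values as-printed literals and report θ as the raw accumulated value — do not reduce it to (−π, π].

(-0.0150, 17.2693, 2.2896, 10.5800)

after step 1 (δ=-0.49, a=-3.9): (2.241760, 11.899466, 1.806979, 9.920000)
after step 2 (δ=0.19, a=-2.0): (1.777517, 13.828387, 1.919204, 9.520000)
after step 3 (δ=0.43, a=2.6): (1.127489, 15.617990, 2.176031, 10.040000)
after step 4 (δ=0.19, a=2.7): (-0.014973, 17.269306, 2.289613, 10.580000)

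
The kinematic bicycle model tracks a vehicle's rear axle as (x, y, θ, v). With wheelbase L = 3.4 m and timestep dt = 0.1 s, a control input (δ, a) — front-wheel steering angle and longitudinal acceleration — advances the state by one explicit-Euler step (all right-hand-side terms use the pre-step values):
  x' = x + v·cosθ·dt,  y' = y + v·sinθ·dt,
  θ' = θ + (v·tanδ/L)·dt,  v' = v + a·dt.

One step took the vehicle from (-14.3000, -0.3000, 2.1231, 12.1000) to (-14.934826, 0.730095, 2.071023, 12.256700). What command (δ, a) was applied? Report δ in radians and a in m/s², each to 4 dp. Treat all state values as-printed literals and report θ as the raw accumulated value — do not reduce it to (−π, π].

δ = -0.1453, a = 1.5670

a = (v'−v)/dt = (0.156700)/0.1 = 1.5670
Δθ = θ'−θ = -0.052077;  (v·dt/L) = 12.1000·0.1/3.4 = 0.355882
tan δ = Δθ·L/(v·dt) = -0.146332  →  δ = -0.1453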